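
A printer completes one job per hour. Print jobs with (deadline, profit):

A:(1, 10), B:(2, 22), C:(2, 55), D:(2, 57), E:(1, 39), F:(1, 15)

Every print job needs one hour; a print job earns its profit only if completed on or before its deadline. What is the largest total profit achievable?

Take jobs in profit order; each goes to the latest open slot no later than its deadline.
Profit order: D=57 C=55 E=39 B=22 F=15 A=10
Assign: D→slot 2, C→slot 1, E skipped, B skipped, F skipped, A skipped.
Slots: [1:C] [2:D]
Profit = 55 + 57 = 112

112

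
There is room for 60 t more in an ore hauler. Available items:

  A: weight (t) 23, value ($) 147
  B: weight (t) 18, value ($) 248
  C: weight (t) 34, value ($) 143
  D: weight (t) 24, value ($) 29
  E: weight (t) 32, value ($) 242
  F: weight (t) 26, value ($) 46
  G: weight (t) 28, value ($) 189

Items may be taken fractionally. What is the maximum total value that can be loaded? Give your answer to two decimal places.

Ratios (sorted): B 13.78, E 7.56, G 6.75, A 6.39, C 4.21, F 1.77, D 1.21
take B (18 @ 248); take E (32 @ 242); take 10/28 of G → 67.50. Capacity used 60/60.
Total value = 557.50

557.50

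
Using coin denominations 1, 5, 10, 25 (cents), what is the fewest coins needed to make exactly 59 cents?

7

59 − 2×25→9 − 1×5→4 − 4×1→0
Total coins = 2 + 1 + 4 = 7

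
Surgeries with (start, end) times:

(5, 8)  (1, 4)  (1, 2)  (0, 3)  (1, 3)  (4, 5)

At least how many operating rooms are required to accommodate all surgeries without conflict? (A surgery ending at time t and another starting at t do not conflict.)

The answer is the maximum number of intervals overlapping at any instant.
starts: [0, 1, 1, 1, 4, 5]
ends:   [2, 3, 3, 4, 5, 8]
s0→1 s1→2 s1→3 s1→4  — peak 4.

4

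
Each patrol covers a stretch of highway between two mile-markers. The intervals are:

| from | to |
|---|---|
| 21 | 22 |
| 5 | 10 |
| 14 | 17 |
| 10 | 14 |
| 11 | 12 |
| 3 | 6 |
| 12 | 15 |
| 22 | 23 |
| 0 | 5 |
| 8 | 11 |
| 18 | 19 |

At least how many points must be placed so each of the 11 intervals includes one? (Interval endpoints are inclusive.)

Sort by right endpoint; whenever an interval is uncovered, place a point at its right end.
Sorted: [0,5] [3,6] [5,10] [8,11] [11,12] [10,14] [12,15] [14,17] [18,19] [21,22] [22,23]
{[0,5],[3,6],[5,10]} hit by 5; {[8,11],[11,12],[10,14]} hit by 11; {[12,15],[14,17]} hit by 15; {[18,19]} hit by 19; {[21,22],[22,23]} hit by 22.
Points: 5, 11, 15, 19, 22 (5 total).

5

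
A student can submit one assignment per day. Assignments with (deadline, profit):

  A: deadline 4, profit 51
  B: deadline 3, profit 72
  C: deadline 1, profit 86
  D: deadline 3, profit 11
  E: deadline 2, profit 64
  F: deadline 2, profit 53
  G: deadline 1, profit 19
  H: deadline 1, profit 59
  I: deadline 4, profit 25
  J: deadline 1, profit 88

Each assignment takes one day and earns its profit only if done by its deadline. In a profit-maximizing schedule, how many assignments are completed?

Sort by profit descending; place each in the latest free slot ≤ its deadline.
Profit order: J=88 C=86 B=72 E=64 H=59 F=53 A=51 I=25 G=19 D=11
Assign: J→slot 1, C skipped, B→slot 3, E→slot 2, H skipped, F skipped, A→slot 4, I skipped, G skipped, D skipped.
Slots: [1:J] [2:E] [3:B] [4:A]
4 of 10 scheduled.

4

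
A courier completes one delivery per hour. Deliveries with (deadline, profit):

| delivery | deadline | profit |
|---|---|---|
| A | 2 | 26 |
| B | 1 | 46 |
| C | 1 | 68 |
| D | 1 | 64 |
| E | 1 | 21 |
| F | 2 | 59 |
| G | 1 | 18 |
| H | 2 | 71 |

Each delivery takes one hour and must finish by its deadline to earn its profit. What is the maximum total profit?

139

Profit order: H=71 C=68 D=64 F=59 B=46 A=26 E=21 G=18
Assign: H→slot 2, C→slot 1, D skipped, F skipped, B skipped, A skipped, E skipped, G skipped.
Slots: [1:C] [2:H]
Profit = 68 + 71 = 139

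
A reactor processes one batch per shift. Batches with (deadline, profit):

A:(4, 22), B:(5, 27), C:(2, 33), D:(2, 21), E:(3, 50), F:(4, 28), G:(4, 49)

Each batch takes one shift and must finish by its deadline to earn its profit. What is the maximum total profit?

187

Sort by profit descending; place each in the latest free slot ≤ its deadline.
Profit order: E=50 G=49 C=33 F=28 B=27 A=22 D=21
Assign: E→slot 3, G→slot 4, C→slot 2, F→slot 1, B→slot 5, A skipped, D skipped.
Slots: [1:F] [2:C] [3:E] [4:G] [5:B]
Profit = 28 + 33 + 50 + 49 + 27 = 187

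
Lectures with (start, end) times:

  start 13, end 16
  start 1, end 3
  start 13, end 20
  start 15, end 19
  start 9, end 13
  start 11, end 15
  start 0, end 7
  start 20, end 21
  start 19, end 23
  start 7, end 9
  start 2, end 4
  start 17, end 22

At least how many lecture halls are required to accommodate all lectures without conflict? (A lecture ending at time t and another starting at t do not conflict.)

3

Events (time:±→running): 0:+→1 1:+→2 2:+→3 … peak 3.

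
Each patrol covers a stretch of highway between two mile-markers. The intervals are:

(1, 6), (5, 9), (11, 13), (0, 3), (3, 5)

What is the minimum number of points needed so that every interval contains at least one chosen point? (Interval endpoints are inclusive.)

Process intervals by earliest right end; each time one isn't hit yet, stab at its right endpoint.
Sorted: [0,3] [3,5] [1,6] [5,9] [11,13]
{[0,3],[3,5],[1,6]} hit by 3; {[5,9]} hit by 9; {[11,13]} hit by 13.
Points: 3, 9, 13 (3 total).

3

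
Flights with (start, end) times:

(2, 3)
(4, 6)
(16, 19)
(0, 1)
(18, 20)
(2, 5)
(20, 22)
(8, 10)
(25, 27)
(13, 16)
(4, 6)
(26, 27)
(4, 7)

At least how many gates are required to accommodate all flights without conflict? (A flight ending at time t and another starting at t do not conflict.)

starts: [0, 2, 2, 4, 4, 4, 8, 13, 16, 18, 20, 25, 26]
ends:   [1, 3, 5, 6, 6, 7, 10, 16, 19, 20, 22, 27, 27]
s0→1 e1→0 s2→1 s2→2 e3→1 s4→2 s4→3 s4→4  — peak 4.

4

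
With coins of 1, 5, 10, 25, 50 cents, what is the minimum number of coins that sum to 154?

7

154 = 3×50 + 4×1
Total coins = 3 + 4 = 7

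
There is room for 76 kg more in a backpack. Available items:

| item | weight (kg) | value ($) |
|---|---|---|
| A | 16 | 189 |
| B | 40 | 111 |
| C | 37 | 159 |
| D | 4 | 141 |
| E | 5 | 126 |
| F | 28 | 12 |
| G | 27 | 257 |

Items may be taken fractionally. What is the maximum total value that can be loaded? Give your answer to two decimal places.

Ratios (sorted): D 35.25, E 25.20, A 11.81, G 9.52, C 4.30, B 2.77, F 0.43
take D (4 @ 141); take E (5 @ 126); take A (16 @ 189); take G (27 @ 257); take 24/37 of C → 103.14. Capacity used 76/76.
Total value = 816.14

816.14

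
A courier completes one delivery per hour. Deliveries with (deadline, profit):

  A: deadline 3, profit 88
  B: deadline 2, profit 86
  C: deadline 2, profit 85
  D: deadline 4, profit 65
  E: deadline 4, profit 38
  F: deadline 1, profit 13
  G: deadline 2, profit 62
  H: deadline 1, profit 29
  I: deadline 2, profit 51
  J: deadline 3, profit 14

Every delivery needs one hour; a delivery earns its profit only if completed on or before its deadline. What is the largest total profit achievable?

324

Profit order: A=88 B=86 C=85 D=65 G=62 I=51 E=38 H=29 J=14 F=13
Assign: A→slot 3, B→slot 2, C→slot 1, D→slot 4, G skipped, I skipped, E skipped, H skipped, J skipped, F skipped.
Slots: [1:C] [2:B] [3:A] [4:D]
Profit = 85 + 86 + 88 + 65 = 324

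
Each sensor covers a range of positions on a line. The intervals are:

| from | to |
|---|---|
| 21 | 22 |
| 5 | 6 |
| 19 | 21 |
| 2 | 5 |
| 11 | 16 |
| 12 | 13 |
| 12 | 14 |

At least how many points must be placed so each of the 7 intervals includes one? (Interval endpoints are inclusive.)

3

Sort by right endpoint; whenever an interval is uncovered, place a point at its right end.
By right end: [2,5]  [5,6]  [12,13]  [12,14]  [11,16]  [19,21]  [21,22]
[2,5] uncovered → point at 5; [12,13] uncovered → point at 13; [19,21] uncovered → point at 21.
Points: 5, 13, 21 (3 total).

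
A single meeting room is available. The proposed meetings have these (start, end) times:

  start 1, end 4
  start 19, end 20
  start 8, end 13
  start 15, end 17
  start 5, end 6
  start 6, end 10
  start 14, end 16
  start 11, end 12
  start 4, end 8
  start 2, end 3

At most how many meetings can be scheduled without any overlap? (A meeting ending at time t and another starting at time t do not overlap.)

6

Sorted by end: (2,3)  (1,4)  (5,6)  (4,8)  (6,10)  (11,12)  (8,13)  (14,16)  (15,17)  (19,20)
take (2,3); skip (1,4); take (5,6); skip (4,8); take (6,10); take (11,12); skip (8,13); take (14,16); skip (15,17); take (19,20).
Selected 6 meetings.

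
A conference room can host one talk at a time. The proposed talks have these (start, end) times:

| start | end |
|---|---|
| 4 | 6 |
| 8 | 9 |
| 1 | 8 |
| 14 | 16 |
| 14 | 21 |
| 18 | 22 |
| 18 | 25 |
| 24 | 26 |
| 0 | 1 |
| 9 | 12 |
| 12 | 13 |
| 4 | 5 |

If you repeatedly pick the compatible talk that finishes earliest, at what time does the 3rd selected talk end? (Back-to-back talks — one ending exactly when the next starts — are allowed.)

9

Order by finish time; keep every interval that doesn't clash with the previous kept one.
By end time: (0,1), (4,5), (4,6), (1,8), (8,9), (9,12), (12,13), (14,16), (14,21), (18,22), (18,25), (24,26).
Pick (0,1); next start ≥ 1 → (4,5); next start ≥ 5 → (8,9); next start ≥ 9 → (9,12); next start ≥ 12 → (12,13); next start ≥ 13 → (14,16); next start ≥ 16 → (18,22); next start ≥ 22 → (24,26).
Selected: (0,1) (4,5) (8,9) (9,12) (12,13) (14,16) (18,22) (24,26)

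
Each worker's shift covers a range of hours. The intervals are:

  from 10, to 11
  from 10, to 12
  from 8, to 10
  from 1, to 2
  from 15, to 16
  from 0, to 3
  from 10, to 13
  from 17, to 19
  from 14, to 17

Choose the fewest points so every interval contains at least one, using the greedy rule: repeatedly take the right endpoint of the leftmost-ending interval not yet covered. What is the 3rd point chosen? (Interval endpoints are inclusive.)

Process intervals by earliest right end; each time one isn't hit yet, stab at its right endpoint.
By right end: [1,2]  [0,3]  [8,10]  [10,11]  [10,12]  [10,13]  [15,16]  [14,17]  [17,19]
[1,2] uncovered → point at 2; [8,10] uncovered → point at 10; [15,16] uncovered → point at 16; [17,19] uncovered → point at 19.
Points: 2, 10, 16, 19 (4 total).

16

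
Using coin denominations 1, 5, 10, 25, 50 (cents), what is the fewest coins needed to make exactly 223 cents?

223 = 4×50 + 2×10 + 3×1
Total coins = 4 + 2 + 3 = 9

9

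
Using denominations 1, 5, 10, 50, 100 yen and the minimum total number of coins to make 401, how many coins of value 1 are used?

1

401 − 4×100→1 − 1×1→0
Count of 1: 1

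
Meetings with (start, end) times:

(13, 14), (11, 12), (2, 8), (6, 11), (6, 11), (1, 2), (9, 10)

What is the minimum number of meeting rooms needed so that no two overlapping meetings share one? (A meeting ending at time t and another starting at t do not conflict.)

starts: [1, 2, 6, 6, 9, 11, 13]
ends:   [2, 8, 10, 11, 11, 12, 14]
s1→1 e2→0 s2→1 s6→2 s6→3  — peak 3.

3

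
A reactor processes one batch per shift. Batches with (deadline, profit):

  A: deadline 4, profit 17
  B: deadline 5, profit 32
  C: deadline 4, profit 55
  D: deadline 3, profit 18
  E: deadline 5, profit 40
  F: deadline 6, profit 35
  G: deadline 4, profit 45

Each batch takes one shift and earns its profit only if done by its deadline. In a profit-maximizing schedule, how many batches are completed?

6

Profit order: C=55 G=45 E=40 F=35 B=32 D=18 A=17
Assign: C→slot 4, G→slot 3, E→slot 5, F→slot 6, B→slot 2, D→slot 1, A skipped.
Slots: [1:D] [2:B] [3:G] [4:C] [5:E] [6:F]
6 of 7 scheduled.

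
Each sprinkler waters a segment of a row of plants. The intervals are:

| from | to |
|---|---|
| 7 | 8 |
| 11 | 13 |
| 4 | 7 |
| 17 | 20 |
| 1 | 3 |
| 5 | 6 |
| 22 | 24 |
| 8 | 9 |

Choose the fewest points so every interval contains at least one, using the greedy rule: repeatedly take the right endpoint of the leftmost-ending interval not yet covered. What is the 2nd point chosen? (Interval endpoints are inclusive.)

6

By right end: [1,3]  [5,6]  [4,7]  [7,8]  [8,9]  [11,13]  [17,20]  [22,24]
[1,3] uncovered → point at 3; [5,6] uncovered → point at 6; [7,8] uncovered → point at 8; [11,13] uncovered → point at 13; [17,20] uncovered → point at 20; [22,24] uncovered → point at 24.
Points: 3, 6, 8, 13, 20, 24 (6 total).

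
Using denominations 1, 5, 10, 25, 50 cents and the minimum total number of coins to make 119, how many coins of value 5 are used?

Use the largest denomination that fits, subtract, and repeat.
119 − 2×50→19 − 1×10→9 − 1×5→4 − 4×1→0
Count of 5: 1

1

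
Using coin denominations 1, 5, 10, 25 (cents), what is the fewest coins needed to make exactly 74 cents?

8

74 − 2×25→24 − 2×10→4 − 4×1→0
Total coins = 2 + 2 + 4 = 8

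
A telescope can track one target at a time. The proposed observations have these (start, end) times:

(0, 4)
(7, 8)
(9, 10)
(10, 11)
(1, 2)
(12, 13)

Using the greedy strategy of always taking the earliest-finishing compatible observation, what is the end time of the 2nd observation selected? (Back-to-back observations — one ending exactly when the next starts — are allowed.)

Greedy by earliest finish: after sorting by end time, pick each interval compatible with the last pick.
By end time: (1,2), (0,4), (7,8), (9,10), (10,11), (12,13).
Pick (1,2); next start ≥ 2 → (7,8); next start ≥ 8 → (9,10); next start ≥ 10 → (10,11); next start ≥ 11 → (12,13).
Selected: (1,2) (7,8) (9,10) (10,11) (12,13)

8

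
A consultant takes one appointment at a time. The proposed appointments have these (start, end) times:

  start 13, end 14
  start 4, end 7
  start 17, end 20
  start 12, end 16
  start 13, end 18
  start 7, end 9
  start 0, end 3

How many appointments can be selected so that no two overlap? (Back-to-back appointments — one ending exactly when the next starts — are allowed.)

5

By end time: (0,3), (4,7), (7,9), (13,14), (12,16), (13,18), (17,20).
Pick (0,3); next start ≥ 3 → (4,7); next start ≥ 7 → (7,9); next start ≥ 9 → (13,14); next start ≥ 14 → (17,20).
Selected 5 appointments.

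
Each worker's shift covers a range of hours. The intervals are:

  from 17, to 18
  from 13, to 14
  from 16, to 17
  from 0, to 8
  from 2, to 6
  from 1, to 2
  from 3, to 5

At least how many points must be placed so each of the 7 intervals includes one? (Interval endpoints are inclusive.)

Process intervals by earliest right end; each time one isn't hit yet, stab at its right endpoint.
Sorted: [1,2] [3,5] [2,6] [0,8] [13,14] [16,17] [17,18]
{[1,2]} hit by 2; {[3,5],[2,6],[0,8]} hit by 5; {[13,14]} hit by 14; {[16,17],[17,18]} hit by 17.
Points: 2, 5, 14, 17 (4 total).

4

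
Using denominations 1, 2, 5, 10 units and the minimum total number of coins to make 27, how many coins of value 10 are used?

2

27 = 2×10 + 1×5 + 1×2
Count of 10: 2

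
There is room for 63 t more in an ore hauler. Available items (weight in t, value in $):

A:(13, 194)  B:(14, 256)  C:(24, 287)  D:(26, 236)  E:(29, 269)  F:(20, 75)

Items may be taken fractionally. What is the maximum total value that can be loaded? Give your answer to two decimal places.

Order: B (256/14=18.29) > A (194/13=14.92) > C (287/24=11.96) > E (269/29=9.28) > D (236/26=9.08) > F (75/20=3.75)
Fill: take B (14 @ 256) → take A (13 @ 194) → take C (24 @ 287) → take 12/29 of E → 111.31; 63/63 used.
Total value = 848.31

848.31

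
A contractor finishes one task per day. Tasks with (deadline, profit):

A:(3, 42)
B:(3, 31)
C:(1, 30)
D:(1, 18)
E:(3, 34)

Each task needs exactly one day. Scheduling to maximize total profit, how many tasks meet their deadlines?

By profit: A(d3,42), E(d3,34), B(d3,31), C(d1,30), D(d1,18)
A→slot 3; E→slot 2; B→slot 1; C skipped; D skipped.
3 of 5 scheduled.

3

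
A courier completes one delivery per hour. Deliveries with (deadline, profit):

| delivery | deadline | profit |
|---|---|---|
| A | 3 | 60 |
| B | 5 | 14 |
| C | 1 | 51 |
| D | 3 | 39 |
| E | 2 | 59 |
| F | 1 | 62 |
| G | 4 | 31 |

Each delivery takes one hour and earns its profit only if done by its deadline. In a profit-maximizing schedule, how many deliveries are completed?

Profit order: F=62 A=60 E=59 C=51 D=39 G=31 B=14
Assign: F→slot 1, A→slot 3, E→slot 2, C skipped, D skipped, G→slot 4, B→slot 5.
Slots: [1:F] [2:E] [3:A] [4:G] [5:B]
5 of 7 scheduled.

5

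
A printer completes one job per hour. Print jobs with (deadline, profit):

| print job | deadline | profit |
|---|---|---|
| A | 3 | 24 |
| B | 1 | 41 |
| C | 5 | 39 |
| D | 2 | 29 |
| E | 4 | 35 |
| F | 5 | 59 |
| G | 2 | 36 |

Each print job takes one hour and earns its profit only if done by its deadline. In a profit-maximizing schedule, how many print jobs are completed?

5

Take jobs in profit order; each goes to the latest open slot no later than its deadline.
By profit: F(d5,59), B(d1,41), C(d5,39), G(d2,36), E(d4,35), D(d2,29), A(d3,24)
F→slot 5; B→slot 1; C→slot 4; G→slot 2; E→slot 3; D skipped; A skipped.
5 of 7 scheduled.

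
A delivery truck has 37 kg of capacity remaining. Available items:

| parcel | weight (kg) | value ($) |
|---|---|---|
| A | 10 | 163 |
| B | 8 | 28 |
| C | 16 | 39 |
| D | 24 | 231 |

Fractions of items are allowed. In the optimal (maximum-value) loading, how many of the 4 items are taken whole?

2

Greedy by value/weight ratio, highest first.
Order: A (163/10=16.30) > D (231/24=9.62) > B (28/8=3.50) > C (39/16=2.44)
Fill: take A (10 @ 163) → take D (24 @ 231) → take 3/8 of B → 10.50; 37/37 used.
2 item(s) taken whole; one partial (take 3/8 of B).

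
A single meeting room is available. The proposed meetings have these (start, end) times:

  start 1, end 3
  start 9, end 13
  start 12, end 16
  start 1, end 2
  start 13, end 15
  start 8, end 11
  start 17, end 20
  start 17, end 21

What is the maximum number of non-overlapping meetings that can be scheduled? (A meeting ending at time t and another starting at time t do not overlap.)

4

Sort by end time and greedily take each interval whose start is ≥ the last chosen end.
By end time: (1,2), (1,3), (8,11), (9,13), (13,15), (12,16), (17,20), (17,21).
Pick (1,2); next start ≥ 2 → (8,11); next start ≥ 11 → (13,15); next start ≥ 15 → (17,20).
Selected 4 meetings.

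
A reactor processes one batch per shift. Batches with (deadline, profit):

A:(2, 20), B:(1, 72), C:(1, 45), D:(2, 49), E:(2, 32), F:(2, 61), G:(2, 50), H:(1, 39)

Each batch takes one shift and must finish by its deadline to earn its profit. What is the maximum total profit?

133

Take jobs in profit order; each goes to the latest open slot no later than its deadline.
By profit: B(d1,72), F(d2,61), G(d2,50), D(d2,49), C(d1,45), H(d1,39), E(d2,32), A(d2,20)
B→slot 1; F→slot 2; G skipped; D skipped; C skipped; H skipped; E skipped; A skipped.
Profit = 72 + 61 = 133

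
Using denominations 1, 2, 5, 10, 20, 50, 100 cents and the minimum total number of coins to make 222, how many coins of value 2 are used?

1

Use the largest denomination that fits, subtract, and repeat.
222 − 2×100→22 − 1×20→2 − 1×2→0
Count of 2: 1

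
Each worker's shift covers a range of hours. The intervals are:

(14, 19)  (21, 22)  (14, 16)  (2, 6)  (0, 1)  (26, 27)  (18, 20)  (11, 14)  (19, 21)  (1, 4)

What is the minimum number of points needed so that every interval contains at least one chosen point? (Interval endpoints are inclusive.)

By right end: [0,1]  [1,4]  [2,6]  [11,14]  [14,16]  [14,19]  [18,20]  [19,21]  [21,22]  [26,27]
[0,1] uncovered → point at 1; [2,6] uncovered → point at 6; [11,14] uncovered → point at 14; [18,20] uncovered → point at 20; [21,22] uncovered → point at 22; [26,27] uncovered → point at 27.
Points: 1, 6, 14, 20, 22, 27 (6 total).

6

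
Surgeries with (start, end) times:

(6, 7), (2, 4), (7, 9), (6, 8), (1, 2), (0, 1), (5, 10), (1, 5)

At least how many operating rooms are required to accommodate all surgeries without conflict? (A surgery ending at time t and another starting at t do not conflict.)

The answer is the maximum number of intervals overlapping at any instant.
Events (time:±→running): 0:+→1 1:-→0 1:+→1 1:+→2 2:-→1 2:+→2 4:-→1 5:-→0 5:+→1 6:+→2 6:+→3 … peak 3.

3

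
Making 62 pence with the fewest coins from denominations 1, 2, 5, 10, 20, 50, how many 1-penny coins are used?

62 = 1×50 + 1×10 + 1×2
Count of 1: 0

0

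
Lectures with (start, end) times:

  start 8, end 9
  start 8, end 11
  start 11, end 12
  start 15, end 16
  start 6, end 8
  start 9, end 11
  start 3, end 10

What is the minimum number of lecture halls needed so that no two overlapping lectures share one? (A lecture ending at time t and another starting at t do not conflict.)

3

The answer is the maximum number of intervals overlapping at any instant.
Events (time:±→running): 3:+→1 6:+→2 8:-→1 8:+→2 8:+→3 … peak 3.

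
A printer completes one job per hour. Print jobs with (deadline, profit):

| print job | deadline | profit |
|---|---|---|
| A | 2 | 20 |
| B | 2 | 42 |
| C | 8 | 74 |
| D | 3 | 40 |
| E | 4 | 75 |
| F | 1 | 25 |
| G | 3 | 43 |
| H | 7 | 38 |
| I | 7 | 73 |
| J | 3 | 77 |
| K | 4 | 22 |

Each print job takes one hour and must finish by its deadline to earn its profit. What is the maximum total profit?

Sort by profit descending; place each in the latest free slot ≤ its deadline.
Profit order: J=77 E=75 C=74 I=73 G=43 B=42 D=40 H=38 F=25 K=22 A=20
Assign: J→slot 3, E→slot 4, C→slot 8, I→slot 7, G→slot 2, B→slot 1, D skipped, H→slot 6, F skipped, K skipped, A skipped.
Slots: [1:B] [2:G] [3:J] [4:E] [6:H] [7:I] [8:C]
Profit = 42 + 43 + 77 + 75 + 38 + 73 + 74 = 422

422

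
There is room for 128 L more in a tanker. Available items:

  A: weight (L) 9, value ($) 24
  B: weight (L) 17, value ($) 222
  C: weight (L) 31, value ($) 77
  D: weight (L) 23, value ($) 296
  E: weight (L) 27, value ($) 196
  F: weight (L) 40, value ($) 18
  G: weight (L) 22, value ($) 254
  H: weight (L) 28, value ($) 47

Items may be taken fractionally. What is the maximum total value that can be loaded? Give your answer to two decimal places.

Ratios (sorted): B 13.06, D 12.87, G 11.55, E 7.26, A 2.67, C 2.48, H 1.68, F 0.45
take B (17 @ 222); take D (23 @ 296); take G (22 @ 254); take E (27 @ 196); take A (9 @ 24); take 30/31 of C → 74.52. Capacity used 128/128.
Total value = 1066.52

1066.52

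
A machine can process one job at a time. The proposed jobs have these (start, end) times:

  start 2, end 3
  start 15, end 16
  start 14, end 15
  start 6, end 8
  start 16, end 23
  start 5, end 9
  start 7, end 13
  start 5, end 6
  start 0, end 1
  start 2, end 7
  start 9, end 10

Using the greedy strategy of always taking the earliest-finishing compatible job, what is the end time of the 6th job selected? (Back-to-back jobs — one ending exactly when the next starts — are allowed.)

15

Greedy by earliest finish: after sorting by end time, pick each interval compatible with the last pick.
By end time: (0,1), (2,3), (5,6), (2,7), (6,8), (5,9), (9,10), (7,13), (14,15), (15,16), (16,23).
Pick (0,1); next start ≥ 1 → (2,3); next start ≥ 3 → (5,6); next start ≥ 6 → (6,8); next start ≥ 8 → (9,10); next start ≥ 10 → (14,15); next start ≥ 15 → (15,16); next start ≥ 16 → (16,23).
Selected: (0,1) (2,3) (5,6) (6,8) (9,10) (14,15) (15,16) (16,23)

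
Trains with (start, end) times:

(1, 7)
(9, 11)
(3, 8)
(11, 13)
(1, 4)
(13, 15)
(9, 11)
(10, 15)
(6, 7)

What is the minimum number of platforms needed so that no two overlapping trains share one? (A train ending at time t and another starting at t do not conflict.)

3

The answer is the maximum number of intervals overlapping at any instant.
Events (time:±→running): 1:+→1 1:+→2 3:+→3 … peak 3.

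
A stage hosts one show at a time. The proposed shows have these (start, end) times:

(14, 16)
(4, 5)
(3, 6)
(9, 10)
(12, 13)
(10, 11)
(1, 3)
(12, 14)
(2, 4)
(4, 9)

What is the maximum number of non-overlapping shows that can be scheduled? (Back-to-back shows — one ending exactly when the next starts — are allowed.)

6

By end time: (1,3), (2,4), (4,5), (3,6), (4,9), (9,10), (10,11), (12,13), (12,14), (14,16).
Pick (1,3); next start ≥ 3 → (4,5); next start ≥ 5 → (9,10); next start ≥ 10 → (10,11); next start ≥ 11 → (12,13); next start ≥ 13 → (14,16).
Selected 6 shows.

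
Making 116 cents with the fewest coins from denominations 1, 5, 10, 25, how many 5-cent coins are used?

1

116 = 4×25 + 1×10 + 1×5 + 1×1
Count of 5: 1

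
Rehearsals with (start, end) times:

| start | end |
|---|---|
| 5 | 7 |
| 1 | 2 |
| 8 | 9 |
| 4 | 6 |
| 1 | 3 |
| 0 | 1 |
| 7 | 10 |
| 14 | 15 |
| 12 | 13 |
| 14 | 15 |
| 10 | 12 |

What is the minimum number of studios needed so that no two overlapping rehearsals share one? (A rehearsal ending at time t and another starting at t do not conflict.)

starts: [0, 1, 1, 4, 5, 7, 8, 10, 12, 14, 14]
ends:   [1, 2, 3, 6, 7, 9, 10, 12, 13, 15, 15]
s0→1 e1→0 s1→1 s1→2  — peak 2.

2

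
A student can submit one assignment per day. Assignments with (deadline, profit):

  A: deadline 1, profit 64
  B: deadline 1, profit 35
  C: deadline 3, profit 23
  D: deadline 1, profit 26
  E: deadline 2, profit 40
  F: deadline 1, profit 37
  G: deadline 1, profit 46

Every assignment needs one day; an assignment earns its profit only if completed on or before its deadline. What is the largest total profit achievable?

Sort by profit descending; place each in the latest free slot ≤ its deadline.
Profit order: A=64 G=46 E=40 F=37 B=35 D=26 C=23
Assign: A→slot 1, G skipped, E→slot 2, F skipped, B skipped, D skipped, C→slot 3.
Slots: [1:A] [2:E] [3:C]
Profit = 64 + 40 + 23 = 127

127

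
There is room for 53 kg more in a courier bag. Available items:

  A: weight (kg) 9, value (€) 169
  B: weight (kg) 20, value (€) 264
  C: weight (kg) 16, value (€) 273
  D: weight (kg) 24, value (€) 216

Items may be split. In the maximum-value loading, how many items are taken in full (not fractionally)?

Order: A (169/9=18.78) > C (273/16=17.06) > B (264/20=13.20) > D (216/24=9.00)
Fill: take A (9 @ 169) → take C (16 @ 273) → take B (20 @ 264) → take 8/24 of D → 72.00; 53/53 used.
3 item(s) taken whole; one partial (take 8/24 of D).

3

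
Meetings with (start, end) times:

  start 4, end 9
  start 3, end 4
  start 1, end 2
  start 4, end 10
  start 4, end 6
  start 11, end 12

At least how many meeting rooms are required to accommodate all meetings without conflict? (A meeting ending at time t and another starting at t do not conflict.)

starts: [1, 3, 4, 4, 4, 11]
ends:   [2, 4, 6, 9, 10, 12]
s1→1 e2→0 s3→1 e4→0 s4→1 s4→2 s4→3  — peak 3.

3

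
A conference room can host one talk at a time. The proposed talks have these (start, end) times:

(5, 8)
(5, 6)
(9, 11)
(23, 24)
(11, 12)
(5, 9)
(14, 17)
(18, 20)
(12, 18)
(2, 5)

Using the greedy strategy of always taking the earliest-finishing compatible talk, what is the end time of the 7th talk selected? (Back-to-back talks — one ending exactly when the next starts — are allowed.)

24

Greedy by earliest finish: after sorting by end time, pick each interval compatible with the last pick.
By end time: (2,5), (5,6), (5,8), (5,9), (9,11), (11,12), (14,17), (12,18), (18,20), (23,24).
Pick (2,5); next start ≥ 5 → (5,6); next start ≥ 6 → (9,11); next start ≥ 11 → (11,12); next start ≥ 12 → (14,17); next start ≥ 17 → (18,20); next start ≥ 20 → (23,24).
Selected: (2,5) (5,6) (9,11) (11,12) (14,17) (18,20) (23,24)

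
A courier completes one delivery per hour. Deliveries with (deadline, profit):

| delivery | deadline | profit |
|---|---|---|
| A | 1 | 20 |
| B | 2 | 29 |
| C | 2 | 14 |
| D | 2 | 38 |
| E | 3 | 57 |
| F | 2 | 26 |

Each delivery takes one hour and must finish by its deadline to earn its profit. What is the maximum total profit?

Sort by profit descending; place each in the latest free slot ≤ its deadline.
By profit: E(d3,57), D(d2,38), B(d2,29), F(d2,26), A(d1,20), C(d2,14)
E→slot 3; D→slot 2; B→slot 1; F skipped; A skipped; C skipped.
Profit = 29 + 38 + 57 = 124

124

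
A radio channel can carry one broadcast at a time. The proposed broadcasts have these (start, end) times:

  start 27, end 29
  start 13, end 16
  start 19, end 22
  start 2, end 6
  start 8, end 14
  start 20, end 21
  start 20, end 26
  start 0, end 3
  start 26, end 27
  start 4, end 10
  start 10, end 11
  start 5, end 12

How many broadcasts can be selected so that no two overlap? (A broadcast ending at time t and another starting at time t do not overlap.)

7

Order by finish time; keep every interval that doesn't clash with the previous kept one.
By end time: (0,3), (2,6), (4,10), (10,11), (5,12), (8,14), (13,16), (20,21), (19,22), (20,26), (26,27), (27,29).
Pick (0,3); next start ≥ 3 → (4,10); next start ≥ 10 → (10,11); next start ≥ 11 → (13,16); next start ≥ 16 → (20,21); next start ≥ 21 → (26,27); next start ≥ 27 → (27,29).
Selected 7 broadcasts.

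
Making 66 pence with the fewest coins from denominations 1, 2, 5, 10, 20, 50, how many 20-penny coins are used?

66 = 1×50 + 1×10 + 1×5 + 1×1
Count of 20: 0

0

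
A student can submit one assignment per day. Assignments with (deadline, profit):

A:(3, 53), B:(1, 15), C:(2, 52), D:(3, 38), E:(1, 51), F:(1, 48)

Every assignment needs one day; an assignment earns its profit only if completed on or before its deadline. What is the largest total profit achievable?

Profit order: A=53 C=52 E=51 F=48 D=38 B=15
Assign: A→slot 3, C→slot 2, E→slot 1, F skipped, D skipped, B skipped.
Slots: [1:E] [2:C] [3:A]
Profit = 51 + 52 + 53 = 156

156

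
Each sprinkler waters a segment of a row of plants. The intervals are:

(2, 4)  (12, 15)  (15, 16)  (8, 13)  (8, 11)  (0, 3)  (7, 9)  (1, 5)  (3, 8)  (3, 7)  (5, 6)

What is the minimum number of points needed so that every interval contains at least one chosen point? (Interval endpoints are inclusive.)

Process intervals by earliest right end; each time one isn't hit yet, stab at its right endpoint.
Sorted: [0,3] [2,4] [1,5] [5,6] [3,7] [3,8] [7,9] [8,11] [8,13] [12,15] [15,16]
{[0,3],[2,4],[1,5]} hit by 3; {[5,6],[3,7],[3,8]} hit by 6; {[7,9],[8,11],[8,13]} hit by 9; {[12,15],[15,16]} hit by 15.
Points: 3, 6, 9, 15 (4 total).

4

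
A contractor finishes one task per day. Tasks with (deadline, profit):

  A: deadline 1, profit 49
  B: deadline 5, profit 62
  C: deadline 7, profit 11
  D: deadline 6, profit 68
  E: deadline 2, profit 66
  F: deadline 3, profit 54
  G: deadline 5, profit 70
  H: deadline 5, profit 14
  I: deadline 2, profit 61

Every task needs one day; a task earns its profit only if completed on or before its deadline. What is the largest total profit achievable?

392

Take jobs in profit order; each goes to the latest open slot no later than its deadline.
Profit order: G=70 D=68 E=66 B=62 I=61 F=54 A=49 H=14 C=11
Assign: G→slot 5, D→slot 6, E→slot 2, B→slot 4, I→slot 1, F→slot 3, A skipped, H skipped, C→slot 7.
Slots: [1:I] [2:E] [3:F] [4:B] [5:G] [6:D] [7:C]
Profit = 61 + 66 + 54 + 62 + 70 + 68 + 11 = 392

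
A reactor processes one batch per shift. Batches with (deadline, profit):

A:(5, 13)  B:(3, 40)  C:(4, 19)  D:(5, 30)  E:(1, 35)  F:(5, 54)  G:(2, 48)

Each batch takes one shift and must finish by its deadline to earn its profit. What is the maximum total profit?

207

Take jobs in profit order; each goes to the latest open slot no later than its deadline.
Profit order: F=54 G=48 B=40 E=35 D=30 C=19 A=13
Assign: F→slot 5, G→slot 2, B→slot 3, E→slot 1, D→slot 4, C skipped, A skipped.
Slots: [1:E] [2:G] [3:B] [4:D] [5:F]
Profit = 35 + 48 + 40 + 30 + 54 = 207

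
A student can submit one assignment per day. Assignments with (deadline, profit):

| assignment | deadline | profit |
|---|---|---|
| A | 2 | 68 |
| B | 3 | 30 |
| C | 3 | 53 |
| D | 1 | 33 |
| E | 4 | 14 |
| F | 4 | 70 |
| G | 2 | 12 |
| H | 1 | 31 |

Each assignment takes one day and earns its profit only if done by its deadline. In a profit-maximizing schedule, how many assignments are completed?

Take jobs in profit order; each goes to the latest open slot no later than its deadline.
By profit: F(d4,70), A(d2,68), C(d3,53), D(d1,33), H(d1,31), B(d3,30), E(d4,14), G(d2,12)
F→slot 4; A→slot 2; C→slot 3; D→slot 1; H skipped; B skipped; E skipped; G skipped.
4 of 8 scheduled.

4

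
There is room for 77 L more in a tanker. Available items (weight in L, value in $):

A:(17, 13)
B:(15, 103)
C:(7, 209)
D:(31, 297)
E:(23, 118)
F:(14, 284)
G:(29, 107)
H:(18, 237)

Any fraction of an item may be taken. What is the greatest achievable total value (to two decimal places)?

1075.07

Sort by value per unit weight and fill in that order.
Ratios (sorted): C 29.86, F 20.29, H 13.17, D 9.58, B 6.87, E 5.13, G 3.69, A 0.76
take C (7 @ 209); take F (14 @ 284); take H (18 @ 237); take D (31 @ 297); take 7/15 of B → 48.07. Capacity used 77/77.
Total value = 1075.07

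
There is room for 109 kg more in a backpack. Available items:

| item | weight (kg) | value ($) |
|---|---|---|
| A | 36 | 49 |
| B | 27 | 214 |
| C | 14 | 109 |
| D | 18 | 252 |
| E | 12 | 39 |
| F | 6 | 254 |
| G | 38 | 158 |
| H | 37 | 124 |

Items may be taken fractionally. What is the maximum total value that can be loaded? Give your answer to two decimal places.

Sort by value per unit weight and fill in that order.
Ratios (sorted): F 42.33, D 14.00, B 7.93, C 7.79, G 4.16, H 3.35, E 3.25, A 1.36
take F (6 @ 254); take D (18 @ 252); take B (27 @ 214); take C (14 @ 109); take G (38 @ 158); take 6/37 of H → 20.11. Capacity used 109/109.
Total value = 1007.11

1007.11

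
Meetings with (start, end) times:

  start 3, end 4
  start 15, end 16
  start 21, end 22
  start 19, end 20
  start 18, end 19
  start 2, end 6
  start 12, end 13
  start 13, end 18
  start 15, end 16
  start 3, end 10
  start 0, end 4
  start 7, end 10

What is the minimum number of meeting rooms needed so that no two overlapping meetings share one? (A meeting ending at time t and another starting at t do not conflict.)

4

Count concurrent intervals with a sweep; the peak is the room count.
starts: [0, 2, 3, 3, 7, 12, 13, 15, 15, 18, 19, 21]
ends:   [4, 4, 6, 10, 10, 13, 16, 16, 18, 19, 20, 22]
s0→1 s2→2 s3→3 s3→4  — peak 4.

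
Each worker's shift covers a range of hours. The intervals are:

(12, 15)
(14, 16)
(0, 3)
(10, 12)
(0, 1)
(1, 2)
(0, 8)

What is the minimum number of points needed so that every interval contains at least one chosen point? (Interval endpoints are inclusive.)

3

Process intervals by earliest right end; each time one isn't hit yet, stab at its right endpoint.
By right end: [0,1]  [1,2]  [0,3]  [0,8]  [10,12]  [12,15]  [14,16]
[0,1] uncovered → point at 1; [10,12] uncovered → point at 12; [14,16] uncovered → point at 16.
Points: 1, 12, 16 (3 total).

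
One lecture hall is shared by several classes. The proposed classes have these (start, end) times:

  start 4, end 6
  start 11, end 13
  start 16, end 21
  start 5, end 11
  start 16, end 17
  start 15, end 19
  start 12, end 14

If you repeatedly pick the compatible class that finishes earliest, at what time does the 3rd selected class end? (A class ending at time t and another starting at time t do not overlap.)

17

Sorted by end: (4,6)  (5,11)  (11,13)  (12,14)  (16,17)  (15,19)  (16,21)
take (4,6); take (11,13); skip (12,14); take (16,17).
Selected: (4,6) (11,13) (16,17)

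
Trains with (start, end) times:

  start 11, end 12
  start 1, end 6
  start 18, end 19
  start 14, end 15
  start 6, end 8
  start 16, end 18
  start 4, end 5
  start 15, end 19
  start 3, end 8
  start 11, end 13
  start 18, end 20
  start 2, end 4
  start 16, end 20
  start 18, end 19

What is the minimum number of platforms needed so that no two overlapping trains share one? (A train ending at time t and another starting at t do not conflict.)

5

starts: [1, 2, 3, 4, 6, 11, 11, 14, 15, 16, 16, 18, 18, 18]
ends:   [4, 5, 6, 8, 8, 12, 13, 15, 18, 19, 19, 19, 20, 20]
s1→1 s2→2 s3→3 e4→2 s4→3 e5→2 e6→1 s6→2 e8→1 e8→0 s11→1 s11→2 e12→1 e13→0 s14→1 e15→0 s15→1 s16→2 s16→3 e18→2 s18→3 s18→4 s18→5  — peak 5.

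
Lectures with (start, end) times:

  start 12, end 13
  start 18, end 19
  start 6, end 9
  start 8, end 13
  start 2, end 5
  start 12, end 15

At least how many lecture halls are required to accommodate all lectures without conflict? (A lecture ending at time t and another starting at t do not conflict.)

Count concurrent intervals with a sweep; the peak is the room count.
Events (time:±→running): 2:+→1 5:-→0 6:+→1 8:+→2 9:-→1 12:+→2 12:+→3 … peak 3.

3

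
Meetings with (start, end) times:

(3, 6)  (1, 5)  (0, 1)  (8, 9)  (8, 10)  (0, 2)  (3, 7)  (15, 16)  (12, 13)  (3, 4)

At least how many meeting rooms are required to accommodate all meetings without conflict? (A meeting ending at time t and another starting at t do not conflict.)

4

Events (time:±→running): 0:+→1 0:+→2 1:-→1 1:+→2 2:-→1 3:+→2 3:+→3 3:+→4 … peak 4.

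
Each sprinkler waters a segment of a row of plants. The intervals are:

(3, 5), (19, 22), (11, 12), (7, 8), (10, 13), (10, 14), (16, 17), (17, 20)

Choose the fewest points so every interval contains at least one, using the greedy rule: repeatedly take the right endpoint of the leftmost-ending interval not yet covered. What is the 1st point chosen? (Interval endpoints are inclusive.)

5

Sort by right endpoint; whenever an interval is uncovered, place a point at its right end.
Sorted: [3,5] [7,8] [11,12] [10,13] [10,14] [16,17] [17,20] [19,22]
{[3,5]} hit by 5; {[7,8]} hit by 8; {[11,12],[10,13],[10,14]} hit by 12; {[16,17],[17,20]} hit by 17; {[19,22]} hit by 22.
Points: 5, 8, 12, 17, 22 (5 total).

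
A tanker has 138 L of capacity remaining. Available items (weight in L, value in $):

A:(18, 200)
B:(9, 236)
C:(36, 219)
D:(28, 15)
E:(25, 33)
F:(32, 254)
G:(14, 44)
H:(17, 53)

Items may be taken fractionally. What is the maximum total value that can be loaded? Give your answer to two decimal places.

1021.84

Ratios (sorted): B 26.22, A 11.11, F 7.94, C 6.08, G 3.14, H 3.12, E 1.32, D 0.54
take B (9 @ 236); take A (18 @ 200); take F (32 @ 254); take C (36 @ 219); take G (14 @ 44); take H (17 @ 53); take 12/25 of E → 15.84. Capacity used 138/138.
Total value = 1021.84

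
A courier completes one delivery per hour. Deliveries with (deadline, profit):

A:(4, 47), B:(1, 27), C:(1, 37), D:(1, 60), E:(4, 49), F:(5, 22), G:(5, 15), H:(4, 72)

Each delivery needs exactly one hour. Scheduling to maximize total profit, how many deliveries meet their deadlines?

Sort by profit descending; place each in the latest free slot ≤ its deadline.
By profit: H(d4,72), D(d1,60), E(d4,49), A(d4,47), C(d1,37), B(d1,27), F(d5,22), G(d5,15)
H→slot 4; D→slot 1; E→slot 3; A→slot 2; C skipped; B skipped; F→slot 5; G skipped.
5 of 8 scheduled.

5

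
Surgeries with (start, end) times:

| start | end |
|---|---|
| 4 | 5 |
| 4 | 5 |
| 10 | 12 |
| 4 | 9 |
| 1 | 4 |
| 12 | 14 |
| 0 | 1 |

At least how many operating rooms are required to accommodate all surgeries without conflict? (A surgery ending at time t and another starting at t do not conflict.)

The answer is the maximum number of intervals overlapping at any instant.
starts: [0, 1, 4, 4, 4, 10, 12]
ends:   [1, 4, 5, 5, 9, 12, 14]
s0→1 e1→0 s1→1 e4→0 s4→1 s4→2 s4→3  — peak 3.

3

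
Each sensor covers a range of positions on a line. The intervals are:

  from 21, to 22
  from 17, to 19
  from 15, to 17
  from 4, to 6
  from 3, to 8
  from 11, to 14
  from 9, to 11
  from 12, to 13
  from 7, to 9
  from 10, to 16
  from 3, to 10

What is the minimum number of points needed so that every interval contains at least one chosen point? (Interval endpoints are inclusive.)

5

By right end: [4,6]  [3,8]  [7,9]  [3,10]  [9,11]  [12,13]  [11,14]  [10,16]  [15,17]  [17,19]  [21,22]
[4,6] uncovered → point at 6; [7,9] uncovered → point at 9; [12,13] uncovered → point at 13; [15,17] uncovered → point at 17; [21,22] uncovered → point at 22.
Points: 6, 9, 13, 17, 22 (5 total).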